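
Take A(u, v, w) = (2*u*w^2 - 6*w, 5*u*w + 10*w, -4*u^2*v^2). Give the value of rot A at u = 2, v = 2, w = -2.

(∇×A)₁ = ∂A₃/∂v − ∂A₂/∂w = -8*u^2*v - 5*u - 10
(∇×A)₂ = ∂A₁/∂w − ∂A₃/∂u = 8*u*v^2 + 4*u*w - 6
(∇×A)₃ = ∂A₂/∂u − ∂A₁/∂v = 5*w
∇×A = (-8*u^2*v - 5*u - 10, 8*u*v^2 + 4*u*w - 6, 5*w)
At (2, 2, -2): (-84, 42, -10).

(-84, 42, -10)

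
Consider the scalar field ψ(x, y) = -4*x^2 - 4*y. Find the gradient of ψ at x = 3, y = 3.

(-24, -4)

∂ψ/∂x = -8*x
∂ψ/∂y = -4
∇ψ = (-8*x, -4)
At (3, 3): (-24, -4).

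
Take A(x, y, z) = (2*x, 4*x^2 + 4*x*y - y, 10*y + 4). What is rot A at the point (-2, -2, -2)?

(10, 0, -24)

(∇×A)₁ = ∂A₃/∂y − ∂A₂/∂z = 10
(∇×A)₂ = ∂A₁/∂z − ∂A₃/∂x = 0
(∇×A)₃ = ∂A₂/∂x − ∂A₁/∂y = 8*x + 4*y
∇×A = (10, 0, 8*x + 4*y)
At (-2, -2, -2): (10, 0, -24).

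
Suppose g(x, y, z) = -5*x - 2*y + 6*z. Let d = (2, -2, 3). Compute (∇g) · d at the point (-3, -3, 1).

∂g/∂x = -5
∂g/∂y = -2
∂g/∂z = 6
∇g at (-3, -3, 1) = (-5, -2, 6)
∇g · d = (-5)(2) + (-2)(-2) + (6)(3) = 12

12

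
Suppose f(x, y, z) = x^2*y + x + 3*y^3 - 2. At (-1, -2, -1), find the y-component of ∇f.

37

(∇f)_2 = ∂f/∂y = x^2 + 9*y^2
At (-1, -2, -1): 37.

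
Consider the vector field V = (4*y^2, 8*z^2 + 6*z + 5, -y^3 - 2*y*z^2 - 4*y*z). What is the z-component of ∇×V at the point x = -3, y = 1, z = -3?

-8

(∇×V)_3 = ∂V₂/∂x − ∂V₁/∂y
= 0 − (8*y)
= -8*y
At (-3, 1, -3): -8.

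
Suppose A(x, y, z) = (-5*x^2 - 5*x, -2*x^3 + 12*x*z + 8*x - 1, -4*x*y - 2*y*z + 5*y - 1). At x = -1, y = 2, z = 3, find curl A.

(∇×A)₁ = ∂A₃/∂y − ∂A₂/∂z = -16*x - 2*z + 5
(∇×A)₂ = ∂A₁/∂z − ∂A₃/∂x = 4*y
(∇×A)₃ = ∂A₂/∂x − ∂A₁/∂y = -6*x^2 + 12*z + 8
∇×A = (-16*x - 2*z + 5, 4*y, -6*x^2 + 12*z + 8)
At (-1, 2, 3): (15, 8, 38).

(15, 8, 38)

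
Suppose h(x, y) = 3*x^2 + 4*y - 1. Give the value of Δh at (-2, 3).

6

∂²h/∂x² = 6
∂²h/∂y² = 0
∇²h = 6
At (-2, 3): 6.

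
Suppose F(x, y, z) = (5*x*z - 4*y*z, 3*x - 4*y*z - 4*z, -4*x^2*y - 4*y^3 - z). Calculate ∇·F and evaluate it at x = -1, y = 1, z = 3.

∂F₁/∂x = 5*z
∂F₂/∂y = -4*z
∂F₃/∂z = -1
∇·F = z - 1
At (-1, 1, 3): 2.

2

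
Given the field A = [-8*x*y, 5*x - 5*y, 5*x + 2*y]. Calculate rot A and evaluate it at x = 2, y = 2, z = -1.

(2, -5, 21)

(∇×A)₁ = ∂A₃/∂y − ∂A₂/∂z = 2
(∇×A)₂ = ∂A₁/∂z − ∂A₃/∂x = -5
(∇×A)₃ = ∂A₂/∂x − ∂A₁/∂y = 8*x + 5
∇×A = (2, -5, 8*x + 5)
At (2, 2, -1): (2, -5, 21).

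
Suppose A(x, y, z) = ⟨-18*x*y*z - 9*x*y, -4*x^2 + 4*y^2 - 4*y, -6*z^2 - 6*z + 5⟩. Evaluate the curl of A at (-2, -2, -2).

(∇×A)₁ = ∂A₃/∂y − ∂A₂/∂z = 0
(∇×A)₂ = ∂A₁/∂z − ∂A₃/∂x = -18*x*y
(∇×A)₃ = ∂A₂/∂x − ∂A₁/∂y = 18*x*z + x
∇×A = (0, -18*x*y, 18*x*z + x)
At (-2, -2, -2): (0, -72, 70).

(0, -72, 70)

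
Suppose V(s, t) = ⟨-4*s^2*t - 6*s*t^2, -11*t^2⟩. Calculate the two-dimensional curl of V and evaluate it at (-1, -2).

28

∂V₂/∂s = 0
∂V₁/∂t = -4*s^2 - 12*s*t
Scalar curl = 4*s^2 + 12*s*t
At (-1, -2): 28.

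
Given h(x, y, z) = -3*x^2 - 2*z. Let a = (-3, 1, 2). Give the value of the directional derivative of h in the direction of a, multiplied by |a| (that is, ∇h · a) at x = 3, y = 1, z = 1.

∂h/∂x = -6*x
∂h/∂y = 0
∂h/∂z = -2
∇h at (3, 1, 1) = (-18, 0, -2)
∇h · a = (-18)(-3) + (0)(1) + (-2)(2) = 50

50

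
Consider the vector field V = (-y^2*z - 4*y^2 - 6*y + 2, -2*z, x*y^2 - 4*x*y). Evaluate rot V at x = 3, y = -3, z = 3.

(∇×V)₁ = ∂V₃/∂y − ∂V₂/∂z = 2*x*y - 4*x + 2
(∇×V)₂ = ∂V₁/∂z − ∂V₃/∂x = -2*y^2 + 4*y
(∇×V)₃ = ∂V₂/∂x − ∂V₁/∂y = 2*y*z + 8*y + 6
∇×V = (2*x*y - 4*x + 2, -2*y^2 + 4*y, 2*y*z + 8*y + 6)
At (3, -3, 3): (-28, -30, -36).

(-28, -30, -36)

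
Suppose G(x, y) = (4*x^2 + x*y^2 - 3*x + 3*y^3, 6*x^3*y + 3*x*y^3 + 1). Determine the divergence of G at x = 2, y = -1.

∂G₁/∂x = 8*x + y^2 - 3
∂G₂/∂y = 6*x^3 + 9*x*y^2
∇·G = 6*x^3 + 9*x*y^2 + 8*x + y^2 - 3
At (2, -1): 80.

80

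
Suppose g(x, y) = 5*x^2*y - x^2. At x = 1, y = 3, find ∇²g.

28

∂²g/∂x² = 2*(5*y - 1)
∂²g/∂y² = 0
∇²g = 10*y - 2
At (1, 3): 28.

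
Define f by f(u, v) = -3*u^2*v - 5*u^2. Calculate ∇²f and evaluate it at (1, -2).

∂²f/∂u² = -2*(3*v + 5)
∂²f/∂v² = 0
∇²f = -6*v - 10
At (1, -2): 2.

2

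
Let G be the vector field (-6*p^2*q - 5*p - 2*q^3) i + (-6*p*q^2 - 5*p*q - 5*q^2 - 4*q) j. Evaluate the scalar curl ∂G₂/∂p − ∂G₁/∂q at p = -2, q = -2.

∂G₂/∂p = -6*q^2 - 5*q
∂G₁/∂q = -6*p^2 - 6*q^2
Scalar curl = 6*p^2 - 5*q
At (-2, -2): 34.

34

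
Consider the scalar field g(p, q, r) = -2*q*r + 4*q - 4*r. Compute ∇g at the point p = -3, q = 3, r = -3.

∂g/∂p = 0
∂g/∂q = -2*r + 4
∂g/∂r = -2*q - 4
∇g = (0, -2*r + 4, -2*q - 4)
At (-3, 3, -3): (0, 10, -10).

(0, 10, -10)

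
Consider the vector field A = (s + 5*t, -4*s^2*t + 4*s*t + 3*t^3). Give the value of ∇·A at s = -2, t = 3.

∂A₁/∂s = 1
∂A₂/∂t = -4*s^2 + 4*s + 9*t^2
∇·A = -4*s^2 + 4*s + 9*t^2 + 1
At (-2, 3): 58.

58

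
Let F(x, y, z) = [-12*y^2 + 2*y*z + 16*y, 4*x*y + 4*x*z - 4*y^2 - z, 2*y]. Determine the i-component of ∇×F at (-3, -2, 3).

(∇×F)_1 = ∂F₃/∂y − ∂F₂/∂z
= 2 − (4*x - 1)
= -4*x + 3
At (-3, -2, 3): 15.

15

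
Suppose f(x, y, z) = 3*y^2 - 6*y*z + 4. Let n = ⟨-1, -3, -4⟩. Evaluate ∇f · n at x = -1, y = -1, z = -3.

-60

∂f/∂x = 0
∂f/∂y = 6*y - 6*z
∂f/∂z = -6*y
∇f at (-1, -1, -3) = (0, 12, 6)
∇f · n = (0)(-1) + (12)(-3) + (6)(-4) = -60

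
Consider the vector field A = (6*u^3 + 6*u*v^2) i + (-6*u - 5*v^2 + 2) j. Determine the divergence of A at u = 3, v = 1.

158

∂A₁/∂u = 18*u^2 + 6*v^2
∂A₂/∂v = -10*v
∇·A = 18*u^2 + 6*v^2 - 10*v
At (3, 1): 158.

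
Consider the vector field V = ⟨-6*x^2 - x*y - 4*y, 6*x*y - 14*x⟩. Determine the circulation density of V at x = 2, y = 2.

∂V₂/∂x = 6*y - 14
∂V₁/∂y = -x - 4
Scalar curl = x + 6*y - 10
At (2, 2): 4.

4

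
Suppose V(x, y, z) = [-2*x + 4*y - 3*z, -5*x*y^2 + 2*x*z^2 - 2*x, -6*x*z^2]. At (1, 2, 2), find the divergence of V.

-46

∂V₁/∂x = -2
∂V₂/∂y = -10*x*y
∂V₃/∂z = -12*x*z
∇·V = -10*x*y - 12*x*z - 2
At (1, 2, 2): -46.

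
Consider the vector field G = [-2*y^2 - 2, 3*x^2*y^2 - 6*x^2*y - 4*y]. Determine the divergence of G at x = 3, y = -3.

∂G₁/∂x = 0
∂G₂/∂y = 6*x^2*y - 6*x^2 - 4
∇·G = 6*x^2*y - 6*x^2 - 4
At (3, -3): -220.

-220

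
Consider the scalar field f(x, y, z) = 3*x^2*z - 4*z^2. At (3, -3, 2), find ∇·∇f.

4

∂²f/∂x² = 6*z
∂²f/∂y² = 0
∂²f/∂z² = -8
∇²f = 6*z - 8
At (3, -3, 2): 4.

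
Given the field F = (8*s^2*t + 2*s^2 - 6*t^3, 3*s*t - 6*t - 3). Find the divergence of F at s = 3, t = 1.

63

∂F₁/∂s = 16*s*t + 4*s
∂F₂/∂t = 3*s - 6
∇·F = 16*s*t + 7*s - 6
At (3, 1): 63.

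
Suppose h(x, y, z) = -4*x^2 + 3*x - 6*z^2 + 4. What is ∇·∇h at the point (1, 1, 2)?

∂²h/∂x² = -8
∂²h/∂y² = 0
∂²h/∂z² = -12
∇²h = -20
At (1, 1, 2): -20.

-20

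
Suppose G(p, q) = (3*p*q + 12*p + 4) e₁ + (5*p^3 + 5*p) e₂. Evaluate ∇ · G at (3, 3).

∂G₁/∂p = 3*q + 12
∂G₂/∂q = 0
∇·G = 3*q + 12
At (3, 3): 21.

21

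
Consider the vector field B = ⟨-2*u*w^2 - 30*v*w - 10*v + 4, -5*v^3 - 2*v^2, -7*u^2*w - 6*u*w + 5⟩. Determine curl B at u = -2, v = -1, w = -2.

(0, 58, -50)

(∇×B)₁ = ∂B₃/∂v − ∂B₂/∂w = 0
(∇×B)₂ = ∂B₁/∂w − ∂B₃/∂u = 10*u*w - 30*v + 6*w
(∇×B)₃ = ∂B₂/∂u − ∂B₁/∂v = 30*w + 10
∇×B = (0, 10*u*w - 30*v + 6*w, 30*w + 10)
At (-2, -1, -2): (0, 58, -50).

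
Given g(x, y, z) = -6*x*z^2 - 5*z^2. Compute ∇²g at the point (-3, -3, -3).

26

∂²g/∂x² = 0
∂²g/∂y² = 0
∂²g/∂z² = -2*(6*x + 5)
∇²g = -12*x - 10
At (-3, -3, -3): 26.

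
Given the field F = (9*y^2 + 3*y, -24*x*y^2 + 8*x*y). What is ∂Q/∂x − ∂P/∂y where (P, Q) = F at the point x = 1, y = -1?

∂F₂/∂x = -24*y^2 + 8*y
∂F₁/∂y = 18*y + 3
Scalar curl = -24*y^2 - 10*y - 3
At (1, -1): -17.

-17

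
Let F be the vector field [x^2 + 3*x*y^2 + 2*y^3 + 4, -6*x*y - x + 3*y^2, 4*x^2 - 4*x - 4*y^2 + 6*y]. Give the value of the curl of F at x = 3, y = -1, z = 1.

(∇×F)₁ = ∂F₃/∂y − ∂F₂/∂z = -8*y + 6
(∇×F)₂ = ∂F₁/∂z − ∂F₃/∂x = -8*x + 4
(∇×F)₃ = ∂F₂/∂x − ∂F₁/∂y = -6*x*y - 6*y^2 - 6*y - 1
∇×F = (-8*y + 6, -8*x + 4, -6*x*y - 6*y^2 - 6*y - 1)
At (3, -1, 1): (14, -20, 17).

(14, -20, 17)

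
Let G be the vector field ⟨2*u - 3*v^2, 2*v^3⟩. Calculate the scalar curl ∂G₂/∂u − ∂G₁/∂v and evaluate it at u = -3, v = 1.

6

∂G₂/∂u = 0
∂G₁/∂v = -6*v
Scalar curl = 6*v
At (-3, 1): 6.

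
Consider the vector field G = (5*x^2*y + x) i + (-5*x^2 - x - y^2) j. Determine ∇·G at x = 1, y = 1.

9

∂G₁/∂x = 10*x*y + 1
∂G₂/∂y = -2*y
∇·G = 10*x*y - 2*y + 1
At (1, 1): 9.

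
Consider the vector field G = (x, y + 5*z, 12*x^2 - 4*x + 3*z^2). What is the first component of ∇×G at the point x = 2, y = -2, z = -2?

(∇×G)_1 = ∂G₃/∂y − ∂G₂/∂z
= 0 − (5)
= -5
At (2, -2, -2): -5.

-5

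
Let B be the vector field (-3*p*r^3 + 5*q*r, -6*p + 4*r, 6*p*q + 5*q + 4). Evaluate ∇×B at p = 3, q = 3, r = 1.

(19, -30, -11)

(∇×B)₁ = ∂B₃/∂q − ∂B₂/∂r = 6*p + 1
(∇×B)₂ = ∂B₁/∂r − ∂B₃/∂p = -9*p*r^2 - q
(∇×B)₃ = ∂B₂/∂p − ∂B₁/∂q = -5*r - 6
∇×B = (6*p + 1, -9*p*r^2 - q, -5*r - 6)
At (3, 3, 1): (19, -30, -11).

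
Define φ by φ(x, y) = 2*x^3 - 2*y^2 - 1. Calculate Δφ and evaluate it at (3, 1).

∂²φ/∂x² = 12*x
∂²φ/∂y² = -4
∇²φ = 12*x - 4
At (3, 1): 32.

32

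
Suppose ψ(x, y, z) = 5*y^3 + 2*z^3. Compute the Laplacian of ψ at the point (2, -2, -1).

∂²ψ/∂x² = 0
∂²ψ/∂y² = 30*y
∂²ψ/∂z² = 12*z
∇²ψ = 30*y + 12*z
At (2, -2, -1): -72.

-72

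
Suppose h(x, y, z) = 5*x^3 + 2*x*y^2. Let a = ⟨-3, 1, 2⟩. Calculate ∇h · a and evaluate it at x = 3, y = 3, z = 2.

∂h/∂x = 15*x^2 + 2*y^2
∂h/∂y = 4*x*y
∂h/∂z = 0
∇h at (3, 3, 2) = (153, 36, 0)
∇h · a = (153)(-3) + (36)(1) + (0)(2) = -423

-423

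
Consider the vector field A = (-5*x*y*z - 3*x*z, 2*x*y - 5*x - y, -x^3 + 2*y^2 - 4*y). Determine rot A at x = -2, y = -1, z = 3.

(-8, 8, -37)

(∇×A)₁ = ∂A₃/∂y − ∂A₂/∂z = 4*y - 4
(∇×A)₂ = ∂A₁/∂z − ∂A₃/∂x = 3*x^2 - 5*x*y - 3*x
(∇×A)₃ = ∂A₂/∂x − ∂A₁/∂y = 5*x*z + 2*y - 5
∇×A = (4*y - 4, 3*x^2 - 5*x*y - 3*x, 5*x*z + 2*y - 5)
At (-2, -1, 3): (-8, 8, -37).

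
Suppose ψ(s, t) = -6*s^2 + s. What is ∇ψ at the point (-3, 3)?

(37, 0)

∂ψ/∂s = -12*s + 1
∂ψ/∂t = 0
∇ψ = (-12*s + 1, 0)
At (-3, 3): (37, 0).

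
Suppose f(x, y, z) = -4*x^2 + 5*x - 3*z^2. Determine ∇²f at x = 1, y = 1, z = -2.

∂²f/∂x² = -8
∂²f/∂y² = 0
∂²f/∂z² = -6
∇²f = -14
At (1, 1, -2): -14.

-14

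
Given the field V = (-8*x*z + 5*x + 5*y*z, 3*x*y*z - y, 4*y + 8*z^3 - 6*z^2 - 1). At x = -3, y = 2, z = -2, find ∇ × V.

(22, 34, -2)

(∇×V)₁ = ∂V₃/∂y − ∂V₂/∂z = -3*x*y + 4
(∇×V)₂ = ∂V₁/∂z − ∂V₃/∂x = -8*x + 5*y
(∇×V)₃ = ∂V₂/∂x − ∂V₁/∂y = 3*y*z - 5*z
∇×V = (-3*x*y + 4, -8*x + 5*y, 3*y*z - 5*z)
At (-3, 2, -2): (22, 34, -2).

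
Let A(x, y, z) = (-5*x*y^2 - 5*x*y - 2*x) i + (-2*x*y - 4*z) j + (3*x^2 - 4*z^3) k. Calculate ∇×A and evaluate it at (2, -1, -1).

(∇×A)₁ = ∂A₃/∂y − ∂A₂/∂z = 4
(∇×A)₂ = ∂A₁/∂z − ∂A₃/∂x = -6*x
(∇×A)₃ = ∂A₂/∂x − ∂A₁/∂y = 10*x*y + 5*x - 2*y
∇×A = (4, -6*x, 10*x*y + 5*x - 2*y)
At (2, -1, -1): (4, -12, -8).

(4, -12, -8)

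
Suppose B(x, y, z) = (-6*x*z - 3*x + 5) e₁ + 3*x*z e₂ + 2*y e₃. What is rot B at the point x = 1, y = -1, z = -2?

(-1, -6, -6)

(∇×B)₁ = ∂B₃/∂y − ∂B₂/∂z = -3*x + 2
(∇×B)₂ = ∂B₁/∂z − ∂B₃/∂x = -6*x
(∇×B)₃ = ∂B₂/∂x − ∂B₁/∂y = 3*z
∇×B = (-3*x + 2, -6*x, 3*z)
At (1, -1, -2): (-1, -6, -6).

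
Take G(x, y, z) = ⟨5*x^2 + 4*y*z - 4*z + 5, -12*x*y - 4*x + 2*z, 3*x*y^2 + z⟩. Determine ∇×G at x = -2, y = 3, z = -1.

(∇×G)₁ = ∂G₃/∂y − ∂G₂/∂z = 6*x*y - 2
(∇×G)₂ = ∂G₁/∂z − ∂G₃/∂x = -3*y^2 + 4*y - 4
(∇×G)₃ = ∂G₂/∂x − ∂G₁/∂y = -12*y - 4*z - 4
∇×G = (6*x*y - 2, -3*y^2 + 4*y - 4, -12*y - 4*z - 4)
At (-2, 3, -1): (-38, -19, -36).

(-38, -19, -36)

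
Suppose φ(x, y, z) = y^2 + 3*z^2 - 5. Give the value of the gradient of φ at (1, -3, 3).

∂φ/∂x = 0
∂φ/∂y = 2*y
∂φ/∂z = 6*z
∇φ = (0, 2*y, 6*z)
At (1, -3, 3): (0, -6, 18).

(0, -6, 18)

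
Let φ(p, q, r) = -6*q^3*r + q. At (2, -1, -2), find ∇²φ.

∂²φ/∂p² = 0
∂²φ/∂q² = -36*q*r
∂²φ/∂r² = 0
∇²φ = -36*q*r
At (2, -1, -2): -72.

-72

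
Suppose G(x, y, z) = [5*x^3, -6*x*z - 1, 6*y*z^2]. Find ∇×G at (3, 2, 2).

(∇×G)₁ = ∂G₃/∂y − ∂G₂/∂z = 6*x + 6*z^2
(∇×G)₂ = ∂G₁/∂z − ∂G₃/∂x = 0
(∇×G)₃ = ∂G₂/∂x − ∂G₁/∂y = -6*z
∇×G = (6*x + 6*z^2, 0, -6*z)
At (3, 2, 2): (42, 0, -12).

(42, 0, -12)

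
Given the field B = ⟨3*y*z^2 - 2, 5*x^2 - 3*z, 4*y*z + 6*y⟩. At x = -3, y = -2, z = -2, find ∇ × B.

(∇×B)₁ = ∂B₃/∂y − ∂B₂/∂z = 4*z + 9
(∇×B)₂ = ∂B₁/∂z − ∂B₃/∂x = 6*y*z
(∇×B)₃ = ∂B₂/∂x − ∂B₁/∂y = 10*x - 3*z^2
∇×B = (4*z + 9, 6*y*z, 10*x - 3*z^2)
At (-3, -2, -2): (1, 24, -42).

(1, 24, -42)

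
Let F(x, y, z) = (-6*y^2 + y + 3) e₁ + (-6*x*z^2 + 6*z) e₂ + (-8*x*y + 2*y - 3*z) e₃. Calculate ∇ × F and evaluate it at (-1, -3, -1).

(∇×F)₁ = ∂F₃/∂y − ∂F₂/∂z = 12*x*z - 8*x - 4
(∇×F)₂ = ∂F₁/∂z − ∂F₃/∂x = 8*y
(∇×F)₃ = ∂F₂/∂x − ∂F₁/∂y = 12*y - 6*z^2 - 1
∇×F = (12*x*z - 8*x - 4, 8*y, 12*y - 6*z^2 - 1)
At (-1, -3, -1): (16, -24, -43).

(16, -24, -43)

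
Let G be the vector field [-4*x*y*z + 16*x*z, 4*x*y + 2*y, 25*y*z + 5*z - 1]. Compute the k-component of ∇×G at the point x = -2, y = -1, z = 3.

-28

(∇×G)_3 = ∂G₂/∂x − ∂G₁/∂y
= 4*y − (-4*x*z)
= 4*x*z + 4*y
At (-2, -1, 3): -28.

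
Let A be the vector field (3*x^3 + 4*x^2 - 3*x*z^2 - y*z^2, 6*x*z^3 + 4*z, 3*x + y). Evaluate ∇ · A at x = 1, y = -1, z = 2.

∂A₁/∂x = 9*x^2 + 8*x - 3*z^2
∂A₂/∂y = 0
∂A₃/∂z = 0
∇·A = 9*x^2 + 8*x - 3*z^2
At (1, -1, 2): 5.

5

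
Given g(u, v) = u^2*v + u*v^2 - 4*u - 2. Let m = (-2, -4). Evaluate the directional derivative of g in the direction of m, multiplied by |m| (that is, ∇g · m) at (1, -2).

20

∂g/∂u = 2*u*v + v^2 - 4
∂g/∂v = u^2 + 2*u*v
∇g at (1, -2) = (-4, -3)
∇g · m = (-4)(-2) + (-3)(-4) = 20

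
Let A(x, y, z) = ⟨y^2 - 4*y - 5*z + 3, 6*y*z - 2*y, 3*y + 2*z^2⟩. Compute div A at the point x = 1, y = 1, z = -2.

-22

∂A₁/∂x = 0
∂A₂/∂y = 6*z - 2
∂A₃/∂z = 4*z
∇·A = 10*z - 2
At (1, 1, -2): -22.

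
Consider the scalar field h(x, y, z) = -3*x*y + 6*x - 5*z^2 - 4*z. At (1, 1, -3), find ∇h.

∂h/∂x = -3*y + 6
∂h/∂y = -3*x
∂h/∂z = -10*z - 4
∇h = (-3*y + 6, -3*x, -10*z - 4)
At (1, 1, -3): (3, -3, 26).

(3, -3, 26)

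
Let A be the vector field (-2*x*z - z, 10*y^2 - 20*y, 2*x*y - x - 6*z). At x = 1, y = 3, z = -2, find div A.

∂A₁/∂x = -2*z
∂A₂/∂y = 20*y - 20
∂A₃/∂z = -6
∇·A = 20*y - 2*z - 26
At (1, 3, -2): 38.

38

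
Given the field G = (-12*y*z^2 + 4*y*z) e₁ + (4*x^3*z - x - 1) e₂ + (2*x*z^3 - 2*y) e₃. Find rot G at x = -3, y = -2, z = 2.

(∇×G)₁ = ∂G₃/∂y − ∂G₂/∂z = -4*x^3 - 2
(∇×G)₂ = ∂G₁/∂z − ∂G₃/∂x = -24*y*z + 4*y - 2*z^3
(∇×G)₃ = ∂G₂/∂x − ∂G₁/∂y = 12*x^2*z + 12*z^2 - 4*z - 1
∇×G = (-4*x^3 - 2, -24*y*z + 4*y - 2*z^3, 12*x^2*z + 12*z^2 - 4*z - 1)
At (-3, -2, 2): (106, 72, 255).

(106, 72, 255)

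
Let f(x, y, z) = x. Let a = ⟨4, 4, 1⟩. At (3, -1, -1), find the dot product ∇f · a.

4

∂f/∂x = 1
∂f/∂y = 0
∂f/∂z = 0
∇f at (3, -1, -1) = (1, 0, 0)
∇f · a = (1)(4) + (0)(4) + (0)(1) = 4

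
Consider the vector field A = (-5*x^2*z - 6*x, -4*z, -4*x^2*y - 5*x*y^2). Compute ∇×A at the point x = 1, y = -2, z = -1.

(∇×A)₁ = ∂A₃/∂y − ∂A₂/∂z = -4*x^2 - 10*x*y + 4
(∇×A)₂ = ∂A₁/∂z − ∂A₃/∂x = -5*x^2 + 8*x*y + 5*y^2
(∇×A)₃ = ∂A₂/∂x − ∂A₁/∂y = 0
∇×A = (-4*x^2 - 10*x*y + 4, -5*x^2 + 8*x*y + 5*y^2, 0)
At (1, -2, -1): (20, -1, 0).

(20, -1, 0)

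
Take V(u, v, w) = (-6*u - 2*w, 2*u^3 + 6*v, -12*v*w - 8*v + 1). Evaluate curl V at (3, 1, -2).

(∇×V)₁ = ∂V₃/∂v − ∂V₂/∂w = -12*w - 8
(∇×V)₂ = ∂V₁/∂w − ∂V₃/∂u = -2
(∇×V)₃ = ∂V₂/∂u − ∂V₁/∂v = 6*u^2
∇×V = (-12*w - 8, -2, 6*u^2)
At (3, 1, -2): (16, -2, 54).

(16, -2, 54)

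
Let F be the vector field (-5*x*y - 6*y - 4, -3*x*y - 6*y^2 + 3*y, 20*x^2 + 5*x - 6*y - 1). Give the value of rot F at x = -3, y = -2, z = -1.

(-6, 115, -3)

(∇×F)₁ = ∂F₃/∂y − ∂F₂/∂z = -6
(∇×F)₂ = ∂F₁/∂z − ∂F₃/∂x = -40*x - 5
(∇×F)₃ = ∂F₂/∂x − ∂F₁/∂y = 5*x - 3*y + 6
∇×F = (-6, -40*x - 5, 5*x - 3*y + 6)
At (-3, -2, -1): (-6, 115, -3).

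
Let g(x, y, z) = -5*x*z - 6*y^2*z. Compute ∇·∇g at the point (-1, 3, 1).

∂²g/∂x² = 0
∂²g/∂y² = -12*z
∂²g/∂z² = 0
∇²g = -12*z
At (-1, 3, 1): -12.

-12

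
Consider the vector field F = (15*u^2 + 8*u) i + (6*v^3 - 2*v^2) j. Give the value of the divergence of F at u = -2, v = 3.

∂F₁/∂u = 30*u + 8
∂F₂/∂v = 18*v^2 - 4*v
∇·F = 30*u + 18*v^2 - 4*v + 8
At (-2, 3): 98.

98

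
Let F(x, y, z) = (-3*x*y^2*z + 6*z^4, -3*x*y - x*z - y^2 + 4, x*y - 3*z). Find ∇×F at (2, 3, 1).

(4, -33, 26)

(∇×F)₁ = ∂F₃/∂y − ∂F₂/∂z = 2*x
(∇×F)₂ = ∂F₁/∂z − ∂F₃/∂x = -3*x*y^2 - y + 24*z^3
(∇×F)₃ = ∂F₂/∂x − ∂F₁/∂y = 6*x*y*z - 3*y - z
∇×F = (2*x, -3*x*y^2 - y + 24*z^3, 6*x*y*z - 3*y - z)
At (2, 3, 1): (4, -33, 26).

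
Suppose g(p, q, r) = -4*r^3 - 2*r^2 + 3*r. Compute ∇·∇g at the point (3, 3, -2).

44

∂²g/∂p² = 0
∂²g/∂q² = 0
∂²g/∂r² = -4*(6*r + 1)
∇²g = -24*r - 4
At (3, 3, -2): 44.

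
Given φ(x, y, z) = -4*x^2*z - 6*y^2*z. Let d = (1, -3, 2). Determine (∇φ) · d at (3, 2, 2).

∂φ/∂x = -8*x*z
∂φ/∂y = -12*y*z
∂φ/∂z = -4*x^2 - 6*y^2
∇φ at (3, 2, 2) = (-48, -48, -60)
∇φ · d = (-48)(1) + (-48)(-3) + (-60)(2) = -24

-24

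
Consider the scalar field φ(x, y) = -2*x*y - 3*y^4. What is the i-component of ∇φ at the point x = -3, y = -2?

4

(∇φ)_1 = ∂φ/∂x = -2*y
At (-3, -2): 4.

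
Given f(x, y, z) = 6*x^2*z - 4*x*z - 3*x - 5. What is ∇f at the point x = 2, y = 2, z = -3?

∂f/∂x = 12*x*z - 4*z - 3
∂f/∂y = 0
∂f/∂z = 6*x^2 - 4*x
∇f = (12*x*z - 4*z - 3, 0, 6*x^2 - 4*x)
At (2, 2, -3): (-63, 0, 16).

(-63, 0, 16)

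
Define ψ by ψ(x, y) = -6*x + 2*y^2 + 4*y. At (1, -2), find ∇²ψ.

∂²ψ/∂x² = 0
∂²ψ/∂y² = 4
∇²ψ = 4
At (1, -2): 4.

4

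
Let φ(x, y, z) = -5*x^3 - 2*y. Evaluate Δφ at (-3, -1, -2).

90

∂²φ/∂x² = -30*x
∂²φ/∂y² = 0
∂²φ/∂z² = 0
∇²φ = -30*x
At (-3, -1, -2): 90.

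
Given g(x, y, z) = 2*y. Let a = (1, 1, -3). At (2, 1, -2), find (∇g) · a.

∂g/∂x = 0
∂g/∂y = 2
∂g/∂z = 0
∇g at (2, 1, -2) = (0, 2, 0)
∇g · a = (0)(1) + (2)(1) + (0)(-3) = 2

2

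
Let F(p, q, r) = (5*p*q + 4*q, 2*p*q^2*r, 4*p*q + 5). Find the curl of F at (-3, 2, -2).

(12, -8, -5)

(∇×F)₁ = ∂F₃/∂q − ∂F₂/∂r = -2*p*q^2 + 4*p
(∇×F)₂ = ∂F₁/∂r − ∂F₃/∂p = -4*q
(∇×F)₃ = ∂F₂/∂p − ∂F₁/∂q = -5*p + 2*q^2*r - 4
∇×F = (-2*p*q^2 + 4*p, -4*q, -5*p + 2*q^2*r - 4)
At (-3, 2, -2): (12, -8, -5).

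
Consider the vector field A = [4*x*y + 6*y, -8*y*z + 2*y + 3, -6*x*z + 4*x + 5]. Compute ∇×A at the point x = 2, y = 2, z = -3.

(∇×A)₁ = ∂A₃/∂y − ∂A₂/∂z = 8*y
(∇×A)₂ = ∂A₁/∂z − ∂A₃/∂x = 6*z - 4
(∇×A)₃ = ∂A₂/∂x − ∂A₁/∂y = -4*x - 6
∇×A = (8*y, 6*z - 4, -4*x - 6)
At (2, 2, -3): (16, -22, -14).

(16, -22, -14)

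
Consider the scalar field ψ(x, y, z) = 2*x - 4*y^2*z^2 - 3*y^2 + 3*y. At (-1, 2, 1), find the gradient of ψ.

(2, -25, -32)

∂ψ/∂x = 2
∂ψ/∂y = -8*y*z^2 - 6*y + 3
∂ψ/∂z = -8*y^2*z
∇ψ = (2, -8*y*z^2 - 6*y + 3, -8*y^2*z)
At (-1, 2, 1): (2, -25, -32).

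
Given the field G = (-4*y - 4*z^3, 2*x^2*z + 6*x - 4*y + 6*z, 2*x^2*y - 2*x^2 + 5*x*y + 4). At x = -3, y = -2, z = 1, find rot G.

(∇×G)₁ = ∂G₃/∂y − ∂G₂/∂z = 5*x - 6
(∇×G)₂ = ∂G₁/∂z − ∂G₃/∂x = -4*x*y + 4*x - 5*y - 12*z^2
(∇×G)₃ = ∂G₂/∂x − ∂G₁/∂y = 4*x*z + 10
∇×G = (5*x - 6, -4*x*y + 4*x - 5*y - 12*z^2, 4*x*z + 10)
At (-3, -2, 1): (-21, -38, -2).

(-21, -38, -2)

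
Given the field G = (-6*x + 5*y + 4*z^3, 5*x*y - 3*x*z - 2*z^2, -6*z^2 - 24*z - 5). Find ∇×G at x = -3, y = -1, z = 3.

(∇×G)₁ = ∂G₃/∂y − ∂G₂/∂z = 3*x + 4*z
(∇×G)₂ = ∂G₁/∂z − ∂G₃/∂x = 12*z^2
(∇×G)₃ = ∂G₂/∂x − ∂G₁/∂y = 5*y - 3*z - 5
∇×G = (3*x + 4*z, 12*z^2, 5*y - 3*z - 5)
At (-3, -1, 3): (3, 108, -19).

(3, 108, -19)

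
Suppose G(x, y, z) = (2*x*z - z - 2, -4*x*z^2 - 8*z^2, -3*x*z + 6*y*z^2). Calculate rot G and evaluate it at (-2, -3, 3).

(54, 4, -36)

(∇×G)₁ = ∂G₃/∂y − ∂G₂/∂z = 8*x*z + 6*z^2 + 16*z
(∇×G)₂ = ∂G₁/∂z − ∂G₃/∂x = 2*x + 3*z - 1
(∇×G)₃ = ∂G₂/∂x − ∂G₁/∂y = -4*z^2
∇×G = (8*x*z + 6*z^2 + 16*z, 2*x + 3*z - 1, -4*z^2)
At (-2, -3, 3): (54, 4, -36).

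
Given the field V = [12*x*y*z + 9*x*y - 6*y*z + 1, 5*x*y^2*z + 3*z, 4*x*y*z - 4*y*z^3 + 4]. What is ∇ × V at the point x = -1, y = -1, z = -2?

(42, 10, -37)

(∇×V)₁ = ∂V₃/∂y − ∂V₂/∂z = -5*x*y^2 + 4*x*z - 4*z^3 - 3
(∇×V)₂ = ∂V₁/∂z − ∂V₃/∂x = 12*x*y - 4*y*z - 6*y
(∇×V)₃ = ∂V₂/∂x − ∂V₁/∂y = -12*x*z - 9*x + 5*y^2*z + 6*z
∇×V = (-5*x*y^2 + 4*x*z - 4*z^3 - 3, 12*x*y - 4*y*z - 6*y, -12*x*z - 9*x + 5*y^2*z + 6*z)
At (-1, -1, -2): (42, 10, -37).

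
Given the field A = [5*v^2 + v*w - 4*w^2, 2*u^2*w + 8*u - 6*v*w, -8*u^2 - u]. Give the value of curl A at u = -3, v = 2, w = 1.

(-6, -53, -25)

(∇×A)₁ = ∂A₃/∂v − ∂A₂/∂w = -2*u^2 + 6*v
(∇×A)₂ = ∂A₁/∂w − ∂A₃/∂u = 16*u + v - 8*w + 1
(∇×A)₃ = ∂A₂/∂u − ∂A₁/∂v = 4*u*w - 10*v - w + 8
∇×A = (-2*u^2 + 6*v, 16*u + v - 8*w + 1, 4*u*w - 10*v - w + 8)
At (-3, 2, 1): (-6, -53, -25).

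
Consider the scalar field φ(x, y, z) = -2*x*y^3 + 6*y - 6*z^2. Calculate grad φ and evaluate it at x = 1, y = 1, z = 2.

∂φ/∂x = -2*y^3
∂φ/∂y = -6*x*y^2 + 6
∂φ/∂z = -12*z
∇φ = (-2*y^3, -6*x*y^2 + 6, -12*z)
At (1, 1, 2): (-2, 0, -24).

(-2, 0, -24)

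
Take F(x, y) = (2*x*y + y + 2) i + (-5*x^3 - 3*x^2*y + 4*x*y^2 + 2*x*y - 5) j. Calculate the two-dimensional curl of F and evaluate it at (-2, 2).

∂F₂/∂x = -15*x^2 - 6*x*y + 4*y^2 + 2*y
∂F₁/∂y = 2*x + 1
Scalar curl = -15*x^2 - 6*x*y - 2*x + 4*y^2 + 2*y - 1
At (-2, 2): -13.

-13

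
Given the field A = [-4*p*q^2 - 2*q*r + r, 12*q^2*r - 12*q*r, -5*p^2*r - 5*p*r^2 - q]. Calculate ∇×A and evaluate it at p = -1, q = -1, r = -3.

(-25, 78, 2)

(∇×A)₁ = ∂A₃/∂q − ∂A₂/∂r = -12*q^2 + 12*q - 1
(∇×A)₂ = ∂A₁/∂r − ∂A₃/∂p = 10*p*r - 2*q + 5*r^2 + 1
(∇×A)₃ = ∂A₂/∂p − ∂A₁/∂q = 8*p*q + 2*r
∇×A = (-12*q^2 + 12*q - 1, 10*p*r - 2*q + 5*r^2 + 1, 8*p*q + 2*r)
At (-1, -1, -3): (-25, 78, 2).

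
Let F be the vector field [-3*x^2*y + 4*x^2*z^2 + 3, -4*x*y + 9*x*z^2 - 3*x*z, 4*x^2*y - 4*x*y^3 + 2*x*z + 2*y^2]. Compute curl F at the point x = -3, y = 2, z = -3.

(17, -130, 109)

(∇×F)₁ = ∂F₃/∂y − ∂F₂/∂z = 4*x^2 - 12*x*y^2 - 18*x*z + 3*x + 4*y
(∇×F)₂ = ∂F₁/∂z − ∂F₃/∂x = 8*x^2*z - 8*x*y + 4*y^3 - 2*z
(∇×F)₃ = ∂F₂/∂x − ∂F₁/∂y = 3*x^2 - 4*y + 9*z^2 - 3*z
∇×F = (4*x^2 - 12*x*y^2 - 18*x*z + 3*x + 4*y, 8*x^2*z - 8*x*y + 4*y^3 - 2*z, 3*x^2 - 4*y + 9*z^2 - 3*z)
At (-3, 2, -3): (17, -130, 109).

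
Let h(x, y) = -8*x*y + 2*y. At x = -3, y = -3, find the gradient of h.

(24, 26)

∂h/∂x = -8*y
∂h/∂y = -8*x + 2
∇h = (-8*y, -8*x + 2)
At (-3, -3): (24, 26).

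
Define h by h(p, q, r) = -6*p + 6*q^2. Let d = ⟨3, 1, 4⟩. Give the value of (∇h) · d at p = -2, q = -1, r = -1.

-30

∂h/∂p = -6
∂h/∂q = 12*q
∂h/∂r = 0
∇h at (-2, -1, -1) = (-6, -12, 0)
∇h · d = (-6)(3) + (-12)(1) + (0)(4) = -30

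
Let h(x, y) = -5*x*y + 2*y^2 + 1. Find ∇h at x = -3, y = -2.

∂h/∂x = -5*y
∂h/∂y = -5*x + 4*y
∇h = (-5*y, -5*x + 4*y)
At (-3, -2): (10, 7).

(10, 7)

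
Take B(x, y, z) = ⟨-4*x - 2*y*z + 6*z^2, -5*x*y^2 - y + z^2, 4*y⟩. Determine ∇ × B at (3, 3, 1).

(2, 6, -43)

(∇×B)₁ = ∂B₃/∂y − ∂B₂/∂z = -2*z + 4
(∇×B)₂ = ∂B₁/∂z − ∂B₃/∂x = -2*y + 12*z
(∇×B)₃ = ∂B₂/∂x − ∂B₁/∂y = -5*y^2 + 2*z
∇×B = (-2*z + 4, -2*y + 12*z, -5*y^2 + 2*z)
At (3, 3, 1): (2, 6, -43).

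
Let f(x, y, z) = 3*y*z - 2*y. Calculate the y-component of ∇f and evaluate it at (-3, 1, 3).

7

(∇f)_2 = ∂f/∂y = 3*z - 2
At (-3, 1, 3): 7.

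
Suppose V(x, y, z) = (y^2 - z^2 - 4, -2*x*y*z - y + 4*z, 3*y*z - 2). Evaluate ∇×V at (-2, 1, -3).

(-17, 6, 4)

(∇×V)₁ = ∂V₃/∂y − ∂V₂/∂z = 2*x*y + 3*z - 4
(∇×V)₂ = ∂V₁/∂z − ∂V₃/∂x = -2*z
(∇×V)₃ = ∂V₂/∂x − ∂V₁/∂y = -2*y*z - 2*y
∇×V = (2*x*y + 3*z - 4, -2*z, -2*y*z - 2*y)
At (-2, 1, -3): (-17, 6, 4).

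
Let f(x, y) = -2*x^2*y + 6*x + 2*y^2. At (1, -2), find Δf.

∂²f/∂x² = -4*y
∂²f/∂y² = 4
∇²f = -4*y + 4
At (1, -2): 12.

12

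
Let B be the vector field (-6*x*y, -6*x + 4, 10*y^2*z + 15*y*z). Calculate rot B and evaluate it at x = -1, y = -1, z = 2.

(∇×B)₁ = ∂B₃/∂y − ∂B₂/∂z = 20*y*z + 15*z
(∇×B)₂ = ∂B₁/∂z − ∂B₃/∂x = 0
(∇×B)₃ = ∂B₂/∂x − ∂B₁/∂y = 6*x - 6
∇×B = (20*y*z + 15*z, 0, 6*x - 6)
At (-1, -1, 2): (-10, 0, -12).

(-10, 0, -12)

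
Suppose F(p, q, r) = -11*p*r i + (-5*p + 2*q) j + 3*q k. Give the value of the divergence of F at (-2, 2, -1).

13

∂F₁/∂p = -11*r
∂F₂/∂q = 2
∂F₃/∂r = 0
∇·F = -11*r + 2
At (-2, 2, -1): 13.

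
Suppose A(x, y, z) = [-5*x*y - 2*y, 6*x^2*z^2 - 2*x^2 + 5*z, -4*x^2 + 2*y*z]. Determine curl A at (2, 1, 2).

(-97, 16, 100)

(∇×A)₁ = ∂A₃/∂y − ∂A₂/∂z = -12*x^2*z + 2*z - 5
(∇×A)₂ = ∂A₁/∂z − ∂A₃/∂x = 8*x
(∇×A)₃ = ∂A₂/∂x − ∂A₁/∂y = 12*x*z^2 + x + 2
∇×A = (-12*x^2*z + 2*z - 5, 8*x, 12*x*z^2 + x + 2)
At (2, 1, 2): (-97, 16, 100).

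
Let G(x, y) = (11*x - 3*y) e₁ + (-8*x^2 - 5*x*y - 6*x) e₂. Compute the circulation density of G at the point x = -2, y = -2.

∂G₂/∂x = -16*x - 5*y - 6
∂G₁/∂y = -3
Scalar curl = -16*x - 5*y - 3
At (-2, -2): 39.

39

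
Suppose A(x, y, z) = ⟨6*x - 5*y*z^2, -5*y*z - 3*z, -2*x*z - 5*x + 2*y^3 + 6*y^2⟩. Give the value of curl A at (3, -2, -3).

(-7, -61, 45)

(∇×A)₁ = ∂A₃/∂y − ∂A₂/∂z = 6*y^2 + 17*y + 3
(∇×A)₂ = ∂A₁/∂z − ∂A₃/∂x = -10*y*z + 2*z + 5
(∇×A)₃ = ∂A₂/∂x − ∂A₁/∂y = 5*z^2
∇×A = (6*y^2 + 17*y + 3, -10*y*z + 2*z + 5, 5*z^2)
At (3, -2, -3): (-7, -61, 45).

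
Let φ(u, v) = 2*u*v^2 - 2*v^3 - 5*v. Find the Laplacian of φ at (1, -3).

∂²φ/∂u² = 0
∂²φ/∂v² = 4*(u - 3*v)
∇²φ = 4*u - 12*v
At (1, -3): 40.

40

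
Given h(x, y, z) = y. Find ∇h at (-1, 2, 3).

∂h/∂x = 0
∂h/∂y = 1
∂h/∂z = 0
∇h = (0, 1, 0)
At (-1, 2, 3): (0, 1, 0).

(0, 1, 0)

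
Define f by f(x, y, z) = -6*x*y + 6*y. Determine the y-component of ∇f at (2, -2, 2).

-6

(∇f)_2 = ∂f/∂y = -6*x + 6
At (2, -2, 2): -6.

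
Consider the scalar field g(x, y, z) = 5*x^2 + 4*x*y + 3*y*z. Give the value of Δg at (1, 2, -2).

∂²g/∂x² = 10
∂²g/∂y² = 0
∂²g/∂z² = 0
∇²g = 10
At (1, 2, -2): 10.

10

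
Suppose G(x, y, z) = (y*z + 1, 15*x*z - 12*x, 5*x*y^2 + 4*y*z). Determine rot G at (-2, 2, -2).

(∇×G)₁ = ∂G₃/∂y − ∂G₂/∂z = 10*x*y - 15*x + 4*z
(∇×G)₂ = ∂G₁/∂z − ∂G₃/∂x = -5*y^2 + y
(∇×G)₃ = ∂G₂/∂x − ∂G₁/∂y = 14*z - 12
∇×G = (10*x*y - 15*x + 4*z, -5*y^2 + y, 14*z - 12)
At (-2, 2, -2): (-18, -18, -40).

(-18, -18, -40)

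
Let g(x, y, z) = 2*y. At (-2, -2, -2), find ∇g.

(0, 2, 0)

∂g/∂x = 0
∂g/∂y = 2
∂g/∂z = 0
∇g = (0, 2, 0)
At (-2, -2, -2): (0, 2, 0).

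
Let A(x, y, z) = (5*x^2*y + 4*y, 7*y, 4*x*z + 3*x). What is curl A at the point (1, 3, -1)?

(0, 1, -9)

(∇×A)₁ = ∂A₃/∂y − ∂A₂/∂z = 0
(∇×A)₂ = ∂A₁/∂z − ∂A₃/∂x = -4*z - 3
(∇×A)₃ = ∂A₂/∂x − ∂A₁/∂y = -5*x^2 - 4
∇×A = (0, -4*z - 3, -5*x^2 - 4)
At (1, 3, -1): (0, 1, -9).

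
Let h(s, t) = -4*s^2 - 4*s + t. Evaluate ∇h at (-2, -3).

∂h/∂s = -8*s - 4
∂h/∂t = 1
∇h = (-8*s - 4, 1)
At (-2, -3): (12, 1).

(12, 1)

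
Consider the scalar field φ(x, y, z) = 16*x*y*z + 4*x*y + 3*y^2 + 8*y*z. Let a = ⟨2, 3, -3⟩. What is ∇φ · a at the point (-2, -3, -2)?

18

∂φ/∂x = 16*y*z + 4*y
∂φ/∂y = 16*x*z + 4*x + 6*y + 8*z
∂φ/∂z = 16*x*y + 8*y
∇φ at (-2, -3, -2) = (84, 22, 72)
∇φ · a = (84)(2) + (22)(3) + (72)(-3) = 18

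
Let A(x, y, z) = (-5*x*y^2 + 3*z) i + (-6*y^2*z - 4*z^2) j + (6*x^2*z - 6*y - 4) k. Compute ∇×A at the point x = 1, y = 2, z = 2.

(34, -21, 20)

(∇×A)₁ = ∂A₃/∂y − ∂A₂/∂z = 6*y^2 + 8*z - 6
(∇×A)₂ = ∂A₁/∂z − ∂A₃/∂x = -12*x*z + 3
(∇×A)₃ = ∂A₂/∂x − ∂A₁/∂y = 10*x*y
∇×A = (6*y^2 + 8*z - 6, -12*x*z + 3, 10*x*y)
At (1, 2, 2): (34, -21, 20).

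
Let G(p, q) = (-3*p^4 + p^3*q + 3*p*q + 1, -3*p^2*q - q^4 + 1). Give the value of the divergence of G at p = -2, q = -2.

∂G₁/∂p = -12*p^3 + 3*p^2*q + 3*q
∂G₂/∂q = -3*p^2 - 4*q^3
∇·G = -12*p^3 + 3*p^2*q - 3*p^2 - 4*q^3 + 3*q
At (-2, -2): 86.

86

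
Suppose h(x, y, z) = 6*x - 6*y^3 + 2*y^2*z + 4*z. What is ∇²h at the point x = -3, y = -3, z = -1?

104

∂²h/∂x² = 0
∂²h/∂y² = 4*(-9*y + z)
∂²h/∂z² = 0
∇²h = -36*y + 4*z
At (-3, -3, -1): 104.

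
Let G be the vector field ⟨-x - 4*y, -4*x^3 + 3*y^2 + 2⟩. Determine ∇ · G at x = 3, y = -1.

-7

∂G₁/∂x = -1
∂G₂/∂y = 6*y
∇·G = 6*y - 1
At (3, -1): -7.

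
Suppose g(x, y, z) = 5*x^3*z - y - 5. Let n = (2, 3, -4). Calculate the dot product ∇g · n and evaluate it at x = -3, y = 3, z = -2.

-3

∂g/∂x = 15*x^2*z
∂g/∂y = -1
∂g/∂z = 5*x^3
∇g at (-3, 3, -2) = (-270, -1, -135)
∇g · n = (-270)(2) + (-1)(3) + (-135)(-4) = -3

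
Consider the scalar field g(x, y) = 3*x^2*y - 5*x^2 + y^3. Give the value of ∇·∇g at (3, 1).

2

∂²g/∂x² = 2*(3*y - 5)
∂²g/∂y² = 6*y
∇²g = 12*y - 10
At (3, 1): 2.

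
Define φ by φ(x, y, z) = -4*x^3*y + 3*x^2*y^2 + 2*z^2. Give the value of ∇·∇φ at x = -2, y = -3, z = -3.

∂²φ/∂x² = 6*y*(-4*x + y)
∂²φ/∂y² = 6*x^2
∂²φ/∂z² = 4
∇²φ = 6*x^2 - 24*x*y + 6*y^2 + 4
At (-2, -3, -3): -62.

-62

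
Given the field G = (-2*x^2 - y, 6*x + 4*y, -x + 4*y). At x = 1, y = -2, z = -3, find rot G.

(∇×G)₁ = ∂G₃/∂y − ∂G₂/∂z = 4
(∇×G)₂ = ∂G₁/∂z − ∂G₃/∂x = 1
(∇×G)₃ = ∂G₂/∂x − ∂G₁/∂y = 7
∇×G = (4, 1, 7)
At (1, -2, -3): (4, 1, 7).

(4, 1, 7)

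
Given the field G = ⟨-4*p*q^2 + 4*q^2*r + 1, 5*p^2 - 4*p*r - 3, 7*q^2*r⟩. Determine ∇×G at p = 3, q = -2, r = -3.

(∇×G)₁ = ∂G₃/∂q − ∂G₂/∂r = 4*p + 14*q*r
(∇×G)₂ = ∂G₁/∂r − ∂G₃/∂p = 4*q^2
(∇×G)₃ = ∂G₂/∂p − ∂G₁/∂q = 8*p*q + 10*p - 8*q*r - 4*r
∇×G = (4*p + 14*q*r, 4*q^2, 8*p*q + 10*p - 8*q*r - 4*r)
At (3, -2, -3): (96, 16, -54).

(96, 16, -54)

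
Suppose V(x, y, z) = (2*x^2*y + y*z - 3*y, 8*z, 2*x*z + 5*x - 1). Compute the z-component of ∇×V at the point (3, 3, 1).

(∇×V)_3 = ∂V₂/∂x − ∂V₁/∂y
= 0 − (2*x^2 + z - 3)
= -2*x^2 - z + 3
At (3, 3, 1): -16.

-16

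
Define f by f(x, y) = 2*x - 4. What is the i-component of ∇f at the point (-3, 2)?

(∇f)_1 = ∂f/∂x = 2
At (-3, 2): 2.

2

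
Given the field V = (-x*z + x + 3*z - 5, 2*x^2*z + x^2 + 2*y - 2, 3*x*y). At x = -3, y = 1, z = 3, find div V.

∂V₁/∂x = -z + 1
∂V₂/∂y = 2
∂V₃/∂z = 0
∇·V = -z + 3
At (-3, 1, 3): 0.

0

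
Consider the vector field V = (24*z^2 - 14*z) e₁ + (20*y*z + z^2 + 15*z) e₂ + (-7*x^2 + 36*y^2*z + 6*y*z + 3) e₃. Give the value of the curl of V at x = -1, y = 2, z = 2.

(241, 68, 0)

(∇×V)₁ = ∂V₃/∂y − ∂V₂/∂z = 72*y*z - 20*y + 4*z - 15
(∇×V)₂ = ∂V₁/∂z − ∂V₃/∂x = 14*x + 48*z - 14
(∇×V)₃ = ∂V₂/∂x − ∂V₁/∂y = 0
∇×V = (72*y*z - 20*y + 4*z - 15, 14*x + 48*z - 14, 0)
At (-1, 2, 2): (241, 68, 0).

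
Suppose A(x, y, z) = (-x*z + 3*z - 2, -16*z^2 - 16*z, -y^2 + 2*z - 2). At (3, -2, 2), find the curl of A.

(84, 0, 0)

(∇×A)₁ = ∂A₃/∂y − ∂A₂/∂z = -2*y + 32*z + 16
(∇×A)₂ = ∂A₁/∂z − ∂A₃/∂x = -x + 3
(∇×A)₃ = ∂A₂/∂x − ∂A₁/∂y = 0
∇×A = (-2*y + 32*z + 16, -x + 3, 0)
At (3, -2, 2): (84, 0, 0).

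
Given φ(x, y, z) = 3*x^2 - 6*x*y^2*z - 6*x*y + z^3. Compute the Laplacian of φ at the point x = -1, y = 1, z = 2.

∂²φ/∂x² = 6
∂²φ/∂y² = -12*x*z
∂²φ/∂z² = 6*z
∇²φ = -12*x*z + 6*z + 6
At (-1, 1, 2): 42.

42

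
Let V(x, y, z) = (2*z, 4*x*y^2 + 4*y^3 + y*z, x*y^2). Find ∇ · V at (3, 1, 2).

∂V₁/∂x = 0
∂V₂/∂y = 8*x*y + 12*y^2 + z
∂V₃/∂z = 0
∇·V = 8*x*y + 12*y^2 + z
At (3, 1, 2): 38.

38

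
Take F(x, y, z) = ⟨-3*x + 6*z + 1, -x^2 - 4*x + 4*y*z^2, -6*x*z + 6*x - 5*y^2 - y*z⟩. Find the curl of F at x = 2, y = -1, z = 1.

(∇×F)₁ = ∂F₃/∂y − ∂F₂/∂z = -8*y*z - 10*y - z
(∇×F)₂ = ∂F₁/∂z − ∂F₃/∂x = 6*z
(∇×F)₃ = ∂F₂/∂x − ∂F₁/∂y = -2*x - 4
∇×F = (-8*y*z - 10*y - z, 6*z, -2*x - 4)
At (2, -1, 1): (17, 6, -8).

(17, 6, -8)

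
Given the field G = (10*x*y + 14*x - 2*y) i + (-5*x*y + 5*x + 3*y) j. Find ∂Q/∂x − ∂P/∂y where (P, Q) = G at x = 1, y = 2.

∂G₂/∂x = -5*y + 5
∂G₁/∂y = 10*x - 2
Scalar curl = -10*x - 5*y + 7
At (1, 2): -13.

-13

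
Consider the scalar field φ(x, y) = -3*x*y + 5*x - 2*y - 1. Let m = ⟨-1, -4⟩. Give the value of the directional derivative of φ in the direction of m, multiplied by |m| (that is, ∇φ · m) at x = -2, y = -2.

-27

∂φ/∂x = -3*y + 5
∂φ/∂y = -3*x - 2
∇φ at (-2, -2) = (11, 4)
∇φ · m = (11)(-1) + (4)(-4) = -27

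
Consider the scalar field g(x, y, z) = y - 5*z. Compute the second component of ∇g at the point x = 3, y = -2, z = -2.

(∇g)_2 = ∂g/∂y = 1
At (3, -2, -2): 1.

1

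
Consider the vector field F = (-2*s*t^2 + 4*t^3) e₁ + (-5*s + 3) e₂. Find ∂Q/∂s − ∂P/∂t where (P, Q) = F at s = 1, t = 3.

∂F₂/∂s = -5
∂F₁/∂t = -4*s*t + 12*t^2
Scalar curl = 4*s*t - 12*t^2 - 5
At (1, 3): -101.

-101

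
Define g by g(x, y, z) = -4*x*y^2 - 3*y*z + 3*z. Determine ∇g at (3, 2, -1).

∂g/∂x = -4*y^2
∂g/∂y = -8*x*y - 3*z
∂g/∂z = -3*y + 3
∇g = (-4*y^2, -8*x*y - 3*z, -3*y + 3)
At (3, 2, -1): (-16, -45, -3).

(-16, -45, -3)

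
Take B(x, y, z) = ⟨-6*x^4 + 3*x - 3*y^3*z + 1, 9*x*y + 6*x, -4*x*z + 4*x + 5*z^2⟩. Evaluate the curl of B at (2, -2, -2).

(0, 12, -84)

(∇×B)₁ = ∂B₃/∂y − ∂B₂/∂z = 0
(∇×B)₂ = ∂B₁/∂z − ∂B₃/∂x = -3*y^3 + 4*z - 4
(∇×B)₃ = ∂B₂/∂x − ∂B₁/∂y = 9*y^2*z + 9*y + 6
∇×B = (0, -3*y^3 + 4*z - 4, 9*y^2*z + 9*y + 6)
At (2, -2, -2): (0, 12, -84).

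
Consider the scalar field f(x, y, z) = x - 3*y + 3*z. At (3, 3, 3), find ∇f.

(1, -3, 3)

∂f/∂x = 1
∂f/∂y = -3
∂f/∂z = 3
∇f = (1, -3, 3)
At (3, 3, 3): (1, -3, 3).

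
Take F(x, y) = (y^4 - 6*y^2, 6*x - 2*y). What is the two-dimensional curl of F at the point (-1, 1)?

∂F₂/∂x = 6
∂F₁/∂y = 4*y^3 - 12*y
Scalar curl = -4*y^3 + 12*y + 6
At (-1, 1): 14.

14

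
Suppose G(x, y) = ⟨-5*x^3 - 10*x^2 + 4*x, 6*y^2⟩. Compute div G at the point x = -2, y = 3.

∂G₁/∂x = -15*x^2 - 20*x + 4
∂G₂/∂y = 12*y
∇·G = -15*x^2 - 20*x + 12*y + 4
At (-2, 3): 20.

20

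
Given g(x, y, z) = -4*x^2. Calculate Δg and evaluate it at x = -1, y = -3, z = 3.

-8

∂²g/∂x² = -8
∂²g/∂y² = 0
∂²g/∂z² = 0
∇²g = -8
At (-1, -3, 3): -8.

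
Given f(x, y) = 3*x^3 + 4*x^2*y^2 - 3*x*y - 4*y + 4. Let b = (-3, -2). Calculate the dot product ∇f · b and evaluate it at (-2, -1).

-9

∂f/∂x = 9*x^2 + 8*x*y^2 - 3*y
∂f/∂y = 8*x^2*y - 3*x - 4
∇f at (-2, -1) = (23, -30)
∇f · b = (23)(-3) + (-30)(-2) = -9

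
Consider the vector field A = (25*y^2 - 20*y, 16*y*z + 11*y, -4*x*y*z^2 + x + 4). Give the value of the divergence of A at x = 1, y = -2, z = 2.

75

∂A₁/∂x = 0
∂A₂/∂y = 16*z + 11
∂A₃/∂z = -8*x*y*z
∇·A = -8*x*y*z + 16*z + 11
At (1, -2, 2): 75.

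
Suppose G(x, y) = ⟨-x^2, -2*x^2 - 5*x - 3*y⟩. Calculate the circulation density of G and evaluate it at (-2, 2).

3

∂G₂/∂x = -4*x - 5
∂G₁/∂y = 0
Scalar curl = -4*x - 5
At (-2, 2): 3.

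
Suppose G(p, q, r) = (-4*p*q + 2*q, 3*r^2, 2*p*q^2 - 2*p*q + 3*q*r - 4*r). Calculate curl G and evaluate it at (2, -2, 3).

(∇×G)₁ = ∂G₃/∂q − ∂G₂/∂r = 4*p*q - 2*p - 3*r
(∇×G)₂ = ∂G₁/∂r − ∂G₃/∂p = -2*q^2 + 2*q
(∇×G)₃ = ∂G₂/∂p − ∂G₁/∂q = 4*p - 2
∇×G = (4*p*q - 2*p - 3*r, -2*q^2 + 2*q, 4*p - 2)
At (2, -2, 3): (-29, -12, 6).

(-29, -12, 6)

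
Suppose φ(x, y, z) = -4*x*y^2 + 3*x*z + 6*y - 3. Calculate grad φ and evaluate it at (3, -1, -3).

(-13, 30, 9)

∂φ/∂x = -4*y^2 + 3*z
∂φ/∂y = -8*x*y + 6
∂φ/∂z = 3*x
∇φ = (-4*y^2 + 3*z, -8*x*y + 6, 3*x)
At (3, -1, -3): (-13, 30, 9).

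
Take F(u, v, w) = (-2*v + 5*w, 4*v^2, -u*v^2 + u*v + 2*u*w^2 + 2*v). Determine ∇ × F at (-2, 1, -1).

(4, 3, 2)

(∇×F)₁ = ∂F₃/∂v − ∂F₂/∂w = -2*u*v + u + 2
(∇×F)₂ = ∂F₁/∂w − ∂F₃/∂u = v^2 - v - 2*w^2 + 5
(∇×F)₃ = ∂F₂/∂u − ∂F₁/∂v = 2
∇×F = (-2*u*v + u + 2, v^2 - v - 2*w^2 + 5, 2)
At (-2, 1, -1): (4, 3, 2).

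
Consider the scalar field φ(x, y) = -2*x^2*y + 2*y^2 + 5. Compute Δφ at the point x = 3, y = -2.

12

∂²φ/∂x² = -4*y
∂²φ/∂y² = 4
∇²φ = -4*y + 4
At (3, -2): 12.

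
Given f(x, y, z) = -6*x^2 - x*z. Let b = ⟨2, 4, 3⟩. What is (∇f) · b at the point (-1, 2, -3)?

∂f/∂x = -12*x - z
∂f/∂y = 0
∂f/∂z = -x
∇f at (-1, 2, -3) = (15, 0, 1)
∇f · b = (15)(2) + (0)(4) + (1)(3) = 33

33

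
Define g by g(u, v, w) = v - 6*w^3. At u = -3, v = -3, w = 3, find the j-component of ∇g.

(∇g)_2 = ∂g/∂v = 1
At (-3, -3, 3): 1.

1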